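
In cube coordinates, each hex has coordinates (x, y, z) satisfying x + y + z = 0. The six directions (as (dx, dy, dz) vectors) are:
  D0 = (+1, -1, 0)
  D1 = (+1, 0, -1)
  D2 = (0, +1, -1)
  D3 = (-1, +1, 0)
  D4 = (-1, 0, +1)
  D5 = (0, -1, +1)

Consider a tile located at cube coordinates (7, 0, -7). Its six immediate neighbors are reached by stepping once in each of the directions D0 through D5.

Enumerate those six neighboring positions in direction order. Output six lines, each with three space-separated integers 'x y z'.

Center: (7, 0, -7). Add each direction:
  D0: (7, 0, -7) + (1, -1, 0) = (8, -1, -7)
  D1: (7, 0, -7) + (1, 0, -1) = (8, 0, -8)
  D2: (7, 0, -7) + (0, 1, -1) = (7, 1, -8)
  D3: (7, 0, -7) + (-1, 1, 0) = (6, 1, -7)
  D4: (7, 0, -7) + (-1, 0, 1) = (6, 0, -6)
  D5: (7, 0, -7) + (0, -1, 1) = (7, -1, -6)

Answer: 8 -1 -7
8 0 -8
7 1 -8
6 1 -7
6 0 -6
7 -1 -6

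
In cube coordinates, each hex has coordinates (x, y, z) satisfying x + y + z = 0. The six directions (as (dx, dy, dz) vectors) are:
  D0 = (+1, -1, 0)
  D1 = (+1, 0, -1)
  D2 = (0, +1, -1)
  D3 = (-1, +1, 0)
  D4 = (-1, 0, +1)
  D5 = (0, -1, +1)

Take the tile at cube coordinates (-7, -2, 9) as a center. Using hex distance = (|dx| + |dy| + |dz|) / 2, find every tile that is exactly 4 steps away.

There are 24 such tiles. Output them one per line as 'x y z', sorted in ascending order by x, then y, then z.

Walk ring at distance 4 from (-7, -2, 9):
Start at center + D4*4 = (-11, -2, 13)
  hex 0: (-11, -2, 13)
  hex 1: (-10, -3, 13)
  hex 2: (-9, -4, 13)
  hex 3: (-8, -5, 13)
  hex 4: (-7, -6, 13)
  hex 5: (-6, -6, 12)
  hex 6: (-5, -6, 11)
  hex 7: (-4, -6, 10)
  hex 8: (-3, -6, 9)
  hex 9: (-3, -5, 8)
  hex 10: (-3, -4, 7)
  hex 11: (-3, -3, 6)
  hex 12: (-3, -2, 5)
  hex 13: (-4, -1, 5)
  hex 14: (-5, 0, 5)
  hex 15: (-6, 1, 5)
  hex 16: (-7, 2, 5)
  hex 17: (-8, 2, 6)
  hex 18: (-9, 2, 7)
  hex 19: (-10, 2, 8)
  hex 20: (-11, 2, 9)
  hex 21: (-11, 1, 10)
  hex 22: (-11, 0, 11)
  hex 23: (-11, -1, 12)
Sorted: 24 hexes.

Answer: -11 -2 13
-11 -1 12
-11 0 11
-11 1 10
-11 2 9
-10 -3 13
-10 2 8
-9 -4 13
-9 2 7
-8 -5 13
-8 2 6
-7 -6 13
-7 2 5
-6 -6 12
-6 1 5
-5 -6 11
-5 0 5
-4 -6 10
-4 -1 5
-3 -6 9
-3 -5 8
-3 -4 7
-3 -3 6
-3 -2 5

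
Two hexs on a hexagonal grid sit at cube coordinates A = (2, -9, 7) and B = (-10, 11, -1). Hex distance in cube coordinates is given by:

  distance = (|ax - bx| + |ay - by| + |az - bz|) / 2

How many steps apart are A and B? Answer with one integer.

Answer: 20

Derivation:
|ax - bx| = |2 - (-10)| = 12
|ay - by| = |-9 - 11| = 20
|az - bz| = |7 - (-1)| = 8
distance = (12 + 20 + 8) / 2 = 40 / 2 = 20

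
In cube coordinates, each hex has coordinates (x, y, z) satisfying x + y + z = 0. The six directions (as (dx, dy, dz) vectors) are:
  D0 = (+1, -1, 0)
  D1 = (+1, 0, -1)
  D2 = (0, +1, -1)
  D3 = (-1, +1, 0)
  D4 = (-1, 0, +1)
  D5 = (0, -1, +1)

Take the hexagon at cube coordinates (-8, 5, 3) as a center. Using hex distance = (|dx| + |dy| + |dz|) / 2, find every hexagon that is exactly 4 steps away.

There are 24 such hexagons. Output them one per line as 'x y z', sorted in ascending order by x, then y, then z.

Walk ring at distance 4 from (-8, 5, 3):
Start at center + D4*4 = (-12, 5, 7)
  hex 0: (-12, 5, 7)
  hex 1: (-11, 4, 7)
  hex 2: (-10, 3, 7)
  hex 3: (-9, 2, 7)
  hex 4: (-8, 1, 7)
  hex 5: (-7, 1, 6)
  hex 6: (-6, 1, 5)
  hex 7: (-5, 1, 4)
  hex 8: (-4, 1, 3)
  hex 9: (-4, 2, 2)
  hex 10: (-4, 3, 1)
  hex 11: (-4, 4, 0)
  hex 12: (-4, 5, -1)
  hex 13: (-5, 6, -1)
  hex 14: (-6, 7, -1)
  hex 15: (-7, 8, -1)
  hex 16: (-8, 9, -1)
  hex 17: (-9, 9, 0)
  hex 18: (-10, 9, 1)
  hex 19: (-11, 9, 2)
  hex 20: (-12, 9, 3)
  hex 21: (-12, 8, 4)
  hex 22: (-12, 7, 5)
  hex 23: (-12, 6, 6)
Sorted: 24 hexes.

Answer: -12 5 7
-12 6 6
-12 7 5
-12 8 4
-12 9 3
-11 4 7
-11 9 2
-10 3 7
-10 9 1
-9 2 7
-9 9 0
-8 1 7
-8 9 -1
-7 1 6
-7 8 -1
-6 1 5
-6 7 -1
-5 1 4
-5 6 -1
-4 1 3
-4 2 2
-4 3 1
-4 4 0
-4 5 -1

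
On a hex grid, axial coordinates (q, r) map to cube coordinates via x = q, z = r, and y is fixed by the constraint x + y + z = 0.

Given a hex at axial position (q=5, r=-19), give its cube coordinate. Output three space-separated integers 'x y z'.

Answer: 5 14 -19

Derivation:
x = q = 5
z = r = -19
y = -x - z = -(5) - (-19) = 14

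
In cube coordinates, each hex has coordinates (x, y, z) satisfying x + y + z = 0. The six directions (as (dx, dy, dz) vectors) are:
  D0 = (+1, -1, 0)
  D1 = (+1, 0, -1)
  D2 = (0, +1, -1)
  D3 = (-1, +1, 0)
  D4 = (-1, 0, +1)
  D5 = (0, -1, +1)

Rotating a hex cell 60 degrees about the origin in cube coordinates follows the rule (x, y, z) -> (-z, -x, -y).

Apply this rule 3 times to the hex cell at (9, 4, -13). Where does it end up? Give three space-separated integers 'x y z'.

Answer: -9 -4 13

Derivation:
Start: (9, 4, -13)
Step 1: (9, 4, -13) -> (-(-13), -(9), -(4)) = (13, -9, -4)
Step 2: (13, -9, -4) -> (-(-4), -(13), -(-9)) = (4, -13, 9)
Step 3: (4, -13, 9) -> (-(9), -(4), -(-13)) = (-9, -4, 13)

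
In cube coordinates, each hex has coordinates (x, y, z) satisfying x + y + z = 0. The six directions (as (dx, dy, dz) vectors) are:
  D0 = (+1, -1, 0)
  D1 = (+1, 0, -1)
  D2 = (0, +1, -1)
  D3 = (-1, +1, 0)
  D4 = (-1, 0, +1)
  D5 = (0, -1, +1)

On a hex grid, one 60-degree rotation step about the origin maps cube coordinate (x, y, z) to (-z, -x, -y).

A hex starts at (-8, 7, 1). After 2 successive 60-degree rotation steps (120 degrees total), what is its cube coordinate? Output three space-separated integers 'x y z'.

Start: (-8, 7, 1)
Step 1: (-8, 7, 1) -> (-(1), -(-8), -(7)) = (-1, 8, -7)
Step 2: (-1, 8, -7) -> (-(-7), -(-1), -(8)) = (7, 1, -8)

Answer: 7 1 -8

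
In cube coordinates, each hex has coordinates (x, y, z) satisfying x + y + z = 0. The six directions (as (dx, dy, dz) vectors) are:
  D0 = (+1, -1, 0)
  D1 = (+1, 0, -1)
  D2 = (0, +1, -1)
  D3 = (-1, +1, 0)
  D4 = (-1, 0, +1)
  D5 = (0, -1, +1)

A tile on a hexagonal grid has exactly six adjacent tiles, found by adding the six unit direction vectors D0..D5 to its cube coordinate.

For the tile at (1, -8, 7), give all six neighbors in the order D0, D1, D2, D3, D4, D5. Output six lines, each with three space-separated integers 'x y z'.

Answer: 2 -9 7
2 -8 6
1 -7 6
0 -7 7
0 -8 8
1 -9 8

Derivation:
Center: (1, -8, 7). Add each direction:
  D0: (1, -8, 7) + (1, -1, 0) = (2, -9, 7)
  D1: (1, -8, 7) + (1, 0, -1) = (2, -8, 6)
  D2: (1, -8, 7) + (0, 1, -1) = (1, -7, 6)
  D3: (1, -8, 7) + (-1, 1, 0) = (0, -7, 7)
  D4: (1, -8, 7) + (-1, 0, 1) = (0, -8, 8)
  D5: (1, -8, 7) + (0, -1, 1) = (1, -9, 8)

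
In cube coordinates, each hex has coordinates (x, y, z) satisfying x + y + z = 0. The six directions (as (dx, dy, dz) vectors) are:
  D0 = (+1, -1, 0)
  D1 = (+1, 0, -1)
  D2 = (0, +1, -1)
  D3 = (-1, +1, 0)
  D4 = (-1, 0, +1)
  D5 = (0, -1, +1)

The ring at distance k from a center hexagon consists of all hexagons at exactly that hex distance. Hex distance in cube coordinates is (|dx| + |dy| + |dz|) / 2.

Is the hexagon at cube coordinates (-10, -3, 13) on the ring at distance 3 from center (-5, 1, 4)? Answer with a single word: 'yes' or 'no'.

|px - cx| = |-10 - (-5)| = 5
|py - cy| = |-3 - 1| = 4
|pz - cz| = |13 - 4| = 9
distance = (5+4+9)/2 = 18/2 = 9
radius = 3; distance != radius -> no

Answer: no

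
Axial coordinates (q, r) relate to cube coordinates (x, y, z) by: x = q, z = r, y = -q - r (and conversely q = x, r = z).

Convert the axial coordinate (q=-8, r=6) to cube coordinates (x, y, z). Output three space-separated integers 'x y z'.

x = q = -8
z = r = 6
y = -x - z = -(-8) - (6) = 2

Answer: -8 2 6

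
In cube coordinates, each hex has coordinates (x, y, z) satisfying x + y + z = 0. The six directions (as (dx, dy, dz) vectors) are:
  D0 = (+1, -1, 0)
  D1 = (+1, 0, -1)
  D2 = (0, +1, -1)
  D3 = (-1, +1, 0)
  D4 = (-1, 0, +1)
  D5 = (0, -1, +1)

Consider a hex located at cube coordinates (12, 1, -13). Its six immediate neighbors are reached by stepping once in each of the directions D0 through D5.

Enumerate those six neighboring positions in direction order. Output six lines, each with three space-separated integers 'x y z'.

Center: (12, 1, -13). Add each direction:
  D0: (12, 1, -13) + (1, -1, 0) = (13, 0, -13)
  D1: (12, 1, -13) + (1, 0, -1) = (13, 1, -14)
  D2: (12, 1, -13) + (0, 1, -1) = (12, 2, -14)
  D3: (12, 1, -13) + (-1, 1, 0) = (11, 2, -13)
  D4: (12, 1, -13) + (-1, 0, 1) = (11, 1, -12)
  D5: (12, 1, -13) + (0, -1, 1) = (12, 0, -12)

Answer: 13 0 -13
13 1 -14
12 2 -14
11 2 -13
11 1 -12
12 0 -12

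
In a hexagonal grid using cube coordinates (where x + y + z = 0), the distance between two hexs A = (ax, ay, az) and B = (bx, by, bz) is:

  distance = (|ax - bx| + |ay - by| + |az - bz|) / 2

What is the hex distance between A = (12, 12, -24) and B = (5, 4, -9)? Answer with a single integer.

|ax - bx| = |12 - 5| = 7
|ay - by| = |12 - 4| = 8
|az - bz| = |-24 - (-9)| = 15
distance = (7 + 8 + 15) / 2 = 30 / 2 = 15

Answer: 15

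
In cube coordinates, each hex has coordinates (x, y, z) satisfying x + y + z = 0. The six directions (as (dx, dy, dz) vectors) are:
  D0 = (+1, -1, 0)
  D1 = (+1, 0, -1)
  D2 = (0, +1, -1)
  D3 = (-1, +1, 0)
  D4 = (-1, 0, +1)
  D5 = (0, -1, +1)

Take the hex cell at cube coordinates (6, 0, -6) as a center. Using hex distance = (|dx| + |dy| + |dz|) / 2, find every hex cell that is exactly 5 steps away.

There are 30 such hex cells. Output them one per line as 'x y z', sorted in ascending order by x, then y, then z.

Walk ring at distance 5 from (6, 0, -6):
Start at center + D4*5 = (1, 0, -1)
  hex 0: (1, 0, -1)
  hex 1: (2, -1, -1)
  hex 2: (3, -2, -1)
  hex 3: (4, -3, -1)
  hex 4: (5, -4, -1)
  hex 5: (6, -5, -1)
  hex 6: (7, -5, -2)
  hex 7: (8, -5, -3)
  hex 8: (9, -5, -4)
  hex 9: (10, -5, -5)
  hex 10: (11, -5, -6)
  hex 11: (11, -4, -7)
  hex 12: (11, -3, -8)
  hex 13: (11, -2, -9)
  hex 14: (11, -1, -10)
  hex 15: (11, 0, -11)
  hex 16: (10, 1, -11)
  hex 17: (9, 2, -11)
  hex 18: (8, 3, -11)
  hex 19: (7, 4, -11)
  hex 20: (6, 5, -11)
  hex 21: (5, 5, -10)
  hex 22: (4, 5, -9)
  hex 23: (3, 5, -8)
  hex 24: (2, 5, -7)
  hex 25: (1, 5, -6)
  hex 26: (1, 4, -5)
  hex 27: (1, 3, -4)
  hex 28: (1, 2, -3)
  hex 29: (1, 1, -2)
Sorted: 30 hexes.

Answer: 1 0 -1
1 1 -2
1 2 -3
1 3 -4
1 4 -5
1 5 -6
2 -1 -1
2 5 -7
3 -2 -1
3 5 -8
4 -3 -1
4 5 -9
5 -4 -1
5 5 -10
6 -5 -1
6 5 -11
7 -5 -2
7 4 -11
8 -5 -3
8 3 -11
9 -5 -4
9 2 -11
10 -5 -5
10 1 -11
11 -5 -6
11 -4 -7
11 -3 -8
11 -2 -9
11 -1 -10
11 0 -11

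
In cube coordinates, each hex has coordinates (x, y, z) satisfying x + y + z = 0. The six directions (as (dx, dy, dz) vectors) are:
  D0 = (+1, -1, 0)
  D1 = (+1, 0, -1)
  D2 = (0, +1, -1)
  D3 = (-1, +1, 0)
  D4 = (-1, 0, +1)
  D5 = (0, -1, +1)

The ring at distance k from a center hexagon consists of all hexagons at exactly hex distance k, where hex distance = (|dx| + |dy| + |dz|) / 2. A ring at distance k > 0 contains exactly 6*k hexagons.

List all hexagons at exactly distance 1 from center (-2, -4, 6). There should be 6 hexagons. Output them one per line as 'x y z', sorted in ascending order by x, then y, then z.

Answer: -3 -4 7
-3 -3 6
-2 -5 7
-2 -3 5
-1 -5 6
-1 -4 5

Derivation:
Walk ring at distance 1 from (-2, -4, 6):
Start at center + D4*1 = (-3, -4, 7)
  hex 0: (-3, -4, 7)
  hex 1: (-2, -5, 7)
  hex 2: (-1, -5, 6)
  hex 3: (-1, -4, 5)
  hex 4: (-2, -3, 5)
  hex 5: (-3, -3, 6)
Sorted: 6 hexes.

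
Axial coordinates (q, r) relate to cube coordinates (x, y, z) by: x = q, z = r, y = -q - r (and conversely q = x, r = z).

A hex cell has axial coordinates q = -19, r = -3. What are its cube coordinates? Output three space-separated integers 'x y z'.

x = q = -19
z = r = -3
y = -x - z = -(-19) - (-3) = 22

Answer: -19 22 -3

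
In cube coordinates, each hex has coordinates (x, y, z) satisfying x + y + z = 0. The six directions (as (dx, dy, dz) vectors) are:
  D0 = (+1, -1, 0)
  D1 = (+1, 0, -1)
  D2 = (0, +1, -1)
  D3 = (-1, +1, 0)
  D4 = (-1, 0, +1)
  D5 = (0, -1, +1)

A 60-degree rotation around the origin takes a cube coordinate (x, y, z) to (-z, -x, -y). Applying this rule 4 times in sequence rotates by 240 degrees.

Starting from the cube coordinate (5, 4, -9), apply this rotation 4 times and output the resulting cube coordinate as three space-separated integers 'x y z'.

Start: (5, 4, -9)
Step 1: (5, 4, -9) -> (-(-9), -(5), -(4)) = (9, -5, -4)
Step 2: (9, -5, -4) -> (-(-4), -(9), -(-5)) = (4, -9, 5)
Step 3: (4, -9, 5) -> (-(5), -(4), -(-9)) = (-5, -4, 9)
Step 4: (-5, -4, 9) -> (-(9), -(-5), -(-4)) = (-9, 5, 4)

Answer: -9 5 4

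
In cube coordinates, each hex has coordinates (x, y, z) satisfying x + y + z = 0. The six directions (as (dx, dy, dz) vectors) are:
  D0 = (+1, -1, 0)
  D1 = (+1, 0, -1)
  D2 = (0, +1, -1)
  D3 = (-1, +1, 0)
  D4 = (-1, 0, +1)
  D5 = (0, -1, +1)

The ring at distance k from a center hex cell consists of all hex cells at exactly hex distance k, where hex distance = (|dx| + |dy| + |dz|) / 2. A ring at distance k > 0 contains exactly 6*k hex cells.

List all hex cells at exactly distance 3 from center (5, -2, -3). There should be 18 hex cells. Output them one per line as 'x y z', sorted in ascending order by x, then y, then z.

Walk ring at distance 3 from (5, -2, -3):
Start at center + D4*3 = (2, -2, 0)
  hex 0: (2, -2, 0)
  hex 1: (3, -3, 0)
  hex 2: (4, -4, 0)
  hex 3: (5, -5, 0)
  hex 4: (6, -5, -1)
  hex 5: (7, -5, -2)
  hex 6: (8, -5, -3)
  hex 7: (8, -4, -4)
  hex 8: (8, -3, -5)
  hex 9: (8, -2, -6)
  hex 10: (7, -1, -6)
  hex 11: (6, 0, -6)
  hex 12: (5, 1, -6)
  hex 13: (4, 1, -5)
  hex 14: (3, 1, -4)
  hex 15: (2, 1, -3)
  hex 16: (2, 0, -2)
  hex 17: (2, -1, -1)
Sorted: 18 hexes.

Answer: 2 -2 0
2 -1 -1
2 0 -2
2 1 -3
3 -3 0
3 1 -4
4 -4 0
4 1 -5
5 -5 0
5 1 -6
6 -5 -1
6 0 -6
7 -5 -2
7 -1 -6
8 -5 -3
8 -4 -4
8 -3 -5
8 -2 -6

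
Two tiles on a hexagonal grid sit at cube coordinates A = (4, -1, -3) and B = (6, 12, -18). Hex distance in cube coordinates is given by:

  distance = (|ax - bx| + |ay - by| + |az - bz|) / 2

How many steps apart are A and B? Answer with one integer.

Answer: 15

Derivation:
|ax - bx| = |4 - 6| = 2
|ay - by| = |-1 - 12| = 13
|az - bz| = |-3 - (-18)| = 15
distance = (2 + 13 + 15) / 2 = 30 / 2 = 15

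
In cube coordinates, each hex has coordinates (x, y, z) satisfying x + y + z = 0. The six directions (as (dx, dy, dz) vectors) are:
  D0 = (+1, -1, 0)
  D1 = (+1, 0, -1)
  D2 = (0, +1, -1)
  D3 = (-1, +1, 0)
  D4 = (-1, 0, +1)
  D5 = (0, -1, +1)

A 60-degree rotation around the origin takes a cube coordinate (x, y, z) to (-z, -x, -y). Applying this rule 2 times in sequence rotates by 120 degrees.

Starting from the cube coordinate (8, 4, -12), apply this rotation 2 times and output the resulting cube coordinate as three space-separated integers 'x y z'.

Answer: 4 -12 8

Derivation:
Start: (8, 4, -12)
Step 1: (8, 4, -12) -> (-(-12), -(8), -(4)) = (12, -8, -4)
Step 2: (12, -8, -4) -> (-(-4), -(12), -(-8)) = (4, -12, 8)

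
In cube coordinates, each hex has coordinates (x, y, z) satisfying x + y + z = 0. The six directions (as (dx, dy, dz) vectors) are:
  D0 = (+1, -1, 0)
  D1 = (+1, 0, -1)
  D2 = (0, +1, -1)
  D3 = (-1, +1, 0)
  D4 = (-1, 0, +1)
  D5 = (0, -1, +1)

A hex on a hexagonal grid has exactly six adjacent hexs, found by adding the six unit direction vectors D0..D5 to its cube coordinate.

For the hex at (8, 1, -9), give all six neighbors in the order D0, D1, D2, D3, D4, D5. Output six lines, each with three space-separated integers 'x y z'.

Center: (8, 1, -9). Add each direction:
  D0: (8, 1, -9) + (1, -1, 0) = (9, 0, -9)
  D1: (8, 1, -9) + (1, 0, -1) = (9, 1, -10)
  D2: (8, 1, -9) + (0, 1, -1) = (8, 2, -10)
  D3: (8, 1, -9) + (-1, 1, 0) = (7, 2, -9)
  D4: (8, 1, -9) + (-1, 0, 1) = (7, 1, -8)
  D5: (8, 1, -9) + (0, -1, 1) = (8, 0, -8)

Answer: 9 0 -9
9 1 -10
8 2 -10
7 2 -9
7 1 -8
8 0 -8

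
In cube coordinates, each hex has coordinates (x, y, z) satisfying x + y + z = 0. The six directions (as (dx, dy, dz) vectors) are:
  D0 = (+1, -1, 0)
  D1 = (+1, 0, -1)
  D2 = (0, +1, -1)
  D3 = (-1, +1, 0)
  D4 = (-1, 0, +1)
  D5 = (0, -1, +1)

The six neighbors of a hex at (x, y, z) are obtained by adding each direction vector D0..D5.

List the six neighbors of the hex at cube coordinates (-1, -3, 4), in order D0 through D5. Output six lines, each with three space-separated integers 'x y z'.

Center: (-1, -3, 4). Add each direction:
  D0: (-1, -3, 4) + (1, -1, 0) = (0, -4, 4)
  D1: (-1, -3, 4) + (1, 0, -1) = (0, -3, 3)
  D2: (-1, -3, 4) + (0, 1, -1) = (-1, -2, 3)
  D3: (-1, -3, 4) + (-1, 1, 0) = (-2, -2, 4)
  D4: (-1, -3, 4) + (-1, 0, 1) = (-2, -3, 5)
  D5: (-1, -3, 4) + (0, -1, 1) = (-1, -4, 5)

Answer: 0 -4 4
0 -3 3
-1 -2 3
-2 -2 4
-2 -3 5
-1 -4 5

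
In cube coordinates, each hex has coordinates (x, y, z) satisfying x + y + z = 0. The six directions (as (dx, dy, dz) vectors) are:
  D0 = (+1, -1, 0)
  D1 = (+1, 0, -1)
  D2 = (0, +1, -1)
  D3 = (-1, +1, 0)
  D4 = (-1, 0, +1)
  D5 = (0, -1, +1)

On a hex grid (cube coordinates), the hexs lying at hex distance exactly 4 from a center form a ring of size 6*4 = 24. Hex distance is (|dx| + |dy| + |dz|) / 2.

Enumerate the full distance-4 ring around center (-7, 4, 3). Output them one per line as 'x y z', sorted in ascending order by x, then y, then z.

Walk ring at distance 4 from (-7, 4, 3):
Start at center + D4*4 = (-11, 4, 7)
  hex 0: (-11, 4, 7)
  hex 1: (-10, 3, 7)
  hex 2: (-9, 2, 7)
  hex 3: (-8, 1, 7)
  hex 4: (-7, 0, 7)
  hex 5: (-6, 0, 6)
  hex 6: (-5, 0, 5)
  hex 7: (-4, 0, 4)
  hex 8: (-3, 0, 3)
  hex 9: (-3, 1, 2)
  hex 10: (-3, 2, 1)
  hex 11: (-3, 3, 0)
  hex 12: (-3, 4, -1)
  hex 13: (-4, 5, -1)
  hex 14: (-5, 6, -1)
  hex 15: (-6, 7, -1)
  hex 16: (-7, 8, -1)
  hex 17: (-8, 8, 0)
  hex 18: (-9, 8, 1)
  hex 19: (-10, 8, 2)
  hex 20: (-11, 8, 3)
  hex 21: (-11, 7, 4)
  hex 22: (-11, 6, 5)
  hex 23: (-11, 5, 6)
Sorted: 24 hexes.

Answer: -11 4 7
-11 5 6
-11 6 5
-11 7 4
-11 8 3
-10 3 7
-10 8 2
-9 2 7
-9 8 1
-8 1 7
-8 8 0
-7 0 7
-7 8 -1
-6 0 6
-6 7 -1
-5 0 5
-5 6 -1
-4 0 4
-4 5 -1
-3 0 3
-3 1 2
-3 2 1
-3 3 0
-3 4 -1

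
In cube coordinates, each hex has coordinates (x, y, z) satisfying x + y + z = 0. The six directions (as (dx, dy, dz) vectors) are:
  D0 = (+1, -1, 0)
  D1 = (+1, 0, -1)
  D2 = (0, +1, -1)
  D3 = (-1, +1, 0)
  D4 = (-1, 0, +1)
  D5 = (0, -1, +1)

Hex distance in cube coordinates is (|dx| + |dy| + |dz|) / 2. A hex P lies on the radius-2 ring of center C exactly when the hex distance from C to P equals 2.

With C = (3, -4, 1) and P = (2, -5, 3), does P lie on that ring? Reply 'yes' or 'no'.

|px - cx| = |2 - 3| = 1
|py - cy| = |-5 - (-4)| = 1
|pz - cz| = |3 - 1| = 2
distance = (1+1+2)/2 = 4/2 = 2
radius = 2; distance == radius -> yes

Answer: yes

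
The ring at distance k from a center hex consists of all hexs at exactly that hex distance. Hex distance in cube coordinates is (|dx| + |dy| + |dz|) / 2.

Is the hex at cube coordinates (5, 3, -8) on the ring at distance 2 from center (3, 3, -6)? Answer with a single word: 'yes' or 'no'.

|px - cx| = |5 - 3| = 2
|py - cy| = |3 - 3| = 0
|pz - cz| = |-8 - (-6)| = 2
distance = (2+0+2)/2 = 4/2 = 2
radius = 2; distance == radius -> yes

Answer: yes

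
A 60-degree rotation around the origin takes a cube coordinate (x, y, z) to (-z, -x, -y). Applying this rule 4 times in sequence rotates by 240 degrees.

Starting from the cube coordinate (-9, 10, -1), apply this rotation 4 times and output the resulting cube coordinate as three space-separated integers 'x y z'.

Answer: -1 -9 10

Derivation:
Start: (-9, 10, -1)
Step 1: (-9, 10, -1) -> (-(-1), -(-9), -(10)) = (1, 9, -10)
Step 2: (1, 9, -10) -> (-(-10), -(1), -(9)) = (10, -1, -9)
Step 3: (10, -1, -9) -> (-(-9), -(10), -(-1)) = (9, -10, 1)
Step 4: (9, -10, 1) -> (-(1), -(9), -(-10)) = (-1, -9, 10)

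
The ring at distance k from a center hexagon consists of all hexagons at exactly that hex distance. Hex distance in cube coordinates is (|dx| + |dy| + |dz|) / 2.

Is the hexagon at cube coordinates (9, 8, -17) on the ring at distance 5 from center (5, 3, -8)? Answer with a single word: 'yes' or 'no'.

Answer: no

Derivation:
|px - cx| = |9 - 5| = 4
|py - cy| = |8 - 3| = 5
|pz - cz| = |-17 - (-8)| = 9
distance = (4+5+9)/2 = 18/2 = 9
radius = 5; distance != radius -> no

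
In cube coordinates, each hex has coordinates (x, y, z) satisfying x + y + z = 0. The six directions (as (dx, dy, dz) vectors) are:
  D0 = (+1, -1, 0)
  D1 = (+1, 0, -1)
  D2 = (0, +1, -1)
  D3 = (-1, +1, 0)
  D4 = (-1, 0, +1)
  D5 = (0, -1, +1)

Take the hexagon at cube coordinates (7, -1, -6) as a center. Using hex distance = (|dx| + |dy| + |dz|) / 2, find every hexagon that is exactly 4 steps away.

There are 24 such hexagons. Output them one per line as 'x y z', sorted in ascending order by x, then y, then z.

Walk ring at distance 4 from (7, -1, -6):
Start at center + D4*4 = (3, -1, -2)
  hex 0: (3, -1, -2)
  hex 1: (4, -2, -2)
  hex 2: (5, -3, -2)
  hex 3: (6, -4, -2)
  hex 4: (7, -5, -2)
  hex 5: (8, -5, -3)
  hex 6: (9, -5, -4)
  hex 7: (10, -5, -5)
  hex 8: (11, -5, -6)
  hex 9: (11, -4, -7)
  hex 10: (11, -3, -8)
  hex 11: (11, -2, -9)
  hex 12: (11, -1, -10)
  hex 13: (10, 0, -10)
  hex 14: (9, 1, -10)
  hex 15: (8, 2, -10)
  hex 16: (7, 3, -10)
  hex 17: (6, 3, -9)
  hex 18: (5, 3, -8)
  hex 19: (4, 3, -7)
  hex 20: (3, 3, -6)
  hex 21: (3, 2, -5)
  hex 22: (3, 1, -4)
  hex 23: (3, 0, -3)
Sorted: 24 hexes.

Answer: 3 -1 -2
3 0 -3
3 1 -4
3 2 -5
3 3 -6
4 -2 -2
4 3 -7
5 -3 -2
5 3 -8
6 -4 -2
6 3 -9
7 -5 -2
7 3 -10
8 -5 -3
8 2 -10
9 -5 -4
9 1 -10
10 -5 -5
10 0 -10
11 -5 -6
11 -4 -7
11 -3 -8
11 -2 -9
11 -1 -10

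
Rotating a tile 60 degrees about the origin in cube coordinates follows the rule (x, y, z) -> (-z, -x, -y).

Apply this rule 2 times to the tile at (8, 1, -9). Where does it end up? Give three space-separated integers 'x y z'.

Start: (8, 1, -9)
Step 1: (8, 1, -9) -> (-(-9), -(8), -(1)) = (9, -8, -1)
Step 2: (9, -8, -1) -> (-(-1), -(9), -(-8)) = (1, -9, 8)

Answer: 1 -9 8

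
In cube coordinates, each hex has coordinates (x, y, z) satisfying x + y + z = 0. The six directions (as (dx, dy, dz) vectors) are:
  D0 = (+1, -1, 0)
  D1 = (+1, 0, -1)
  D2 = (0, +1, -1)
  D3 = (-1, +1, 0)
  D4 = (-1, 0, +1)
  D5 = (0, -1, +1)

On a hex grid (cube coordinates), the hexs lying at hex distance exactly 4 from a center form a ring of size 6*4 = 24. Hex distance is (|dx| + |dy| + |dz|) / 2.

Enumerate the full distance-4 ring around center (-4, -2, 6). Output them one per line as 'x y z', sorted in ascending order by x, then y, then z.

Walk ring at distance 4 from (-4, -2, 6):
Start at center + D4*4 = (-8, -2, 10)
  hex 0: (-8, -2, 10)
  hex 1: (-7, -3, 10)
  hex 2: (-6, -4, 10)
  hex 3: (-5, -5, 10)
  hex 4: (-4, -6, 10)
  hex 5: (-3, -6, 9)
  hex 6: (-2, -6, 8)
  hex 7: (-1, -6, 7)
  hex 8: (0, -6, 6)
  hex 9: (0, -5, 5)
  hex 10: (0, -4, 4)
  hex 11: (0, -3, 3)
  hex 12: (0, -2, 2)
  hex 13: (-1, -1, 2)
  hex 14: (-2, 0, 2)
  hex 15: (-3, 1, 2)
  hex 16: (-4, 2, 2)
  hex 17: (-5, 2, 3)
  hex 18: (-6, 2, 4)
  hex 19: (-7, 2, 5)
  hex 20: (-8, 2, 6)
  hex 21: (-8, 1, 7)
  hex 22: (-8, 0, 8)
  hex 23: (-8, -1, 9)
Sorted: 24 hexes.

Answer: -8 -2 10
-8 -1 9
-8 0 8
-8 1 7
-8 2 6
-7 -3 10
-7 2 5
-6 -4 10
-6 2 4
-5 -5 10
-5 2 3
-4 -6 10
-4 2 2
-3 -6 9
-3 1 2
-2 -6 8
-2 0 2
-1 -6 7
-1 -1 2
0 -6 6
0 -5 5
0 -4 4
0 -3 3
0 -2 2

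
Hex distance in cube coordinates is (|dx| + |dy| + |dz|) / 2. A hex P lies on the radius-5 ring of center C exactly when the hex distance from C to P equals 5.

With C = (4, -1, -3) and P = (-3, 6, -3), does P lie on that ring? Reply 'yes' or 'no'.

Answer: no

Derivation:
|px - cx| = |-3 - 4| = 7
|py - cy| = |6 - (-1)| = 7
|pz - cz| = |-3 - (-3)| = 0
distance = (7+7+0)/2 = 14/2 = 7
radius = 5; distance != radius -> no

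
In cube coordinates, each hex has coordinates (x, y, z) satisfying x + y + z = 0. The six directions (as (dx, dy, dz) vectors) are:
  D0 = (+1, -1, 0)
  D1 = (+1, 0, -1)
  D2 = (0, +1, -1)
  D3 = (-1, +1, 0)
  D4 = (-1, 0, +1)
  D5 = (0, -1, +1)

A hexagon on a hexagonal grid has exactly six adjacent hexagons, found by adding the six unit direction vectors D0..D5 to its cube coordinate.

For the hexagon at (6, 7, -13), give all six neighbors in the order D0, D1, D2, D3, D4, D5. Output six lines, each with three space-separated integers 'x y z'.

Answer: 7 6 -13
7 7 -14
6 8 -14
5 8 -13
5 7 -12
6 6 -12

Derivation:
Center: (6, 7, -13). Add each direction:
  D0: (6, 7, -13) + (1, -1, 0) = (7, 6, -13)
  D1: (6, 7, -13) + (1, 0, -1) = (7, 7, -14)
  D2: (6, 7, -13) + (0, 1, -1) = (6, 8, -14)
  D3: (6, 7, -13) + (-1, 1, 0) = (5, 8, -13)
  D4: (6, 7, -13) + (-1, 0, 1) = (5, 7, -12)
  D5: (6, 7, -13) + (0, -1, 1) = (6, 6, -12)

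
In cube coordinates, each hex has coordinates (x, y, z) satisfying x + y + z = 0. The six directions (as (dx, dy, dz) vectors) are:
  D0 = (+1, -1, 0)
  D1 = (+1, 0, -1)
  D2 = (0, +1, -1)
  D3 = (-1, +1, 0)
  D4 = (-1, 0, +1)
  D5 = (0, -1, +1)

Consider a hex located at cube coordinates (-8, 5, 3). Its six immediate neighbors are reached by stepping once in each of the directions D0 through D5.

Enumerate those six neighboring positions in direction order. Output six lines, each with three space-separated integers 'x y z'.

Answer: -7 4 3
-7 5 2
-8 6 2
-9 6 3
-9 5 4
-8 4 4

Derivation:
Center: (-8, 5, 3). Add each direction:
  D0: (-8, 5, 3) + (1, -1, 0) = (-7, 4, 3)
  D1: (-8, 5, 3) + (1, 0, -1) = (-7, 5, 2)
  D2: (-8, 5, 3) + (0, 1, -1) = (-8, 6, 2)
  D3: (-8, 5, 3) + (-1, 1, 0) = (-9, 6, 3)
  D4: (-8, 5, 3) + (-1, 0, 1) = (-9, 5, 4)
  D5: (-8, 5, 3) + (0, -1, 1) = (-8, 4, 4)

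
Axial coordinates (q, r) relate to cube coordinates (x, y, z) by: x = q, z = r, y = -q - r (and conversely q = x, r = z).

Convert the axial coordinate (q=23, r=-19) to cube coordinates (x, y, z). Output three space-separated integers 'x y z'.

Answer: 23 -4 -19

Derivation:
x = q = 23
z = r = -19
y = -x - z = -(23) - (-19) = -4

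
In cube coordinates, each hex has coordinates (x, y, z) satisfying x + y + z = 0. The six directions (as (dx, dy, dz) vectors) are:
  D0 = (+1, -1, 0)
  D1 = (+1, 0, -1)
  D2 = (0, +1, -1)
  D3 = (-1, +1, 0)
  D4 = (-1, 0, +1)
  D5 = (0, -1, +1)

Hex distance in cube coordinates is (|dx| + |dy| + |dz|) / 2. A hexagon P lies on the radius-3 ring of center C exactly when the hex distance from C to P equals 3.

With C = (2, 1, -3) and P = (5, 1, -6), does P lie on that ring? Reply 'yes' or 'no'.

Answer: yes

Derivation:
|px - cx| = |5 - 2| = 3
|py - cy| = |1 - 1| = 0
|pz - cz| = |-6 - (-3)| = 3
distance = (3+0+3)/2 = 6/2 = 3
radius = 3; distance == radius -> yes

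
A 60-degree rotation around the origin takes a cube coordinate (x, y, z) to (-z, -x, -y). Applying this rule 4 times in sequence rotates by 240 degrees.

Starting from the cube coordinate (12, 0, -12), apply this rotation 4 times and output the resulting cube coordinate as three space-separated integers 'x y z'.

Start: (12, 0, -12)
Step 1: (12, 0, -12) -> (-(-12), -(12), -(0)) = (12, -12, 0)
Step 2: (12, -12, 0) -> (-(0), -(12), -(-12)) = (0, -12, 12)
Step 3: (0, -12, 12) -> (-(12), -(0), -(-12)) = (-12, 0, 12)
Step 4: (-12, 0, 12) -> (-(12), -(-12), -(0)) = (-12, 12, 0)

Answer: -12 12 0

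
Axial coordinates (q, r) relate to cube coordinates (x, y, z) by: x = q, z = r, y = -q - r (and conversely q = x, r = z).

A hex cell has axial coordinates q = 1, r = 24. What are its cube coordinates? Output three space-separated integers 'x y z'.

x = q = 1
z = r = 24
y = -x - z = -(1) - (24) = -25

Answer: 1 -25 24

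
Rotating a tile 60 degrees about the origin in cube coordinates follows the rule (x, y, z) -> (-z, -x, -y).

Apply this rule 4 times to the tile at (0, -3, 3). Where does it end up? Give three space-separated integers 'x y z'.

Start: (0, -3, 3)
Step 1: (0, -3, 3) -> (-(3), -(0), -(-3)) = (-3, 0, 3)
Step 2: (-3, 0, 3) -> (-(3), -(-3), -(0)) = (-3, 3, 0)
Step 3: (-3, 3, 0) -> (-(0), -(-3), -(3)) = (0, 3, -3)
Step 4: (0, 3, -3) -> (-(-3), -(0), -(3)) = (3, 0, -3)

Answer: 3 0 -3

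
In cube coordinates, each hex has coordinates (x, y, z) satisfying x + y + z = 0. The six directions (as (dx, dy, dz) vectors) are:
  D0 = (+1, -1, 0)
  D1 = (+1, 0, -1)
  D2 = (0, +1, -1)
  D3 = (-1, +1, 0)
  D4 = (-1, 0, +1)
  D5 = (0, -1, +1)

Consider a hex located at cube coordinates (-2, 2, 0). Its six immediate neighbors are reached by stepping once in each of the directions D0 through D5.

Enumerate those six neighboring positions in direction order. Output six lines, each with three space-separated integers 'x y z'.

Answer: -1 1 0
-1 2 -1
-2 3 -1
-3 3 0
-3 2 1
-2 1 1

Derivation:
Center: (-2, 2, 0). Add each direction:
  D0: (-2, 2, 0) + (1, -1, 0) = (-1, 1, 0)
  D1: (-2, 2, 0) + (1, 0, -1) = (-1, 2, -1)
  D2: (-2, 2, 0) + (0, 1, -1) = (-2, 3, -1)
  D3: (-2, 2, 0) + (-1, 1, 0) = (-3, 3, 0)
  D4: (-2, 2, 0) + (-1, 0, 1) = (-3, 2, 1)
  D5: (-2, 2, 0) + (0, -1, 1) = (-2, 1, 1)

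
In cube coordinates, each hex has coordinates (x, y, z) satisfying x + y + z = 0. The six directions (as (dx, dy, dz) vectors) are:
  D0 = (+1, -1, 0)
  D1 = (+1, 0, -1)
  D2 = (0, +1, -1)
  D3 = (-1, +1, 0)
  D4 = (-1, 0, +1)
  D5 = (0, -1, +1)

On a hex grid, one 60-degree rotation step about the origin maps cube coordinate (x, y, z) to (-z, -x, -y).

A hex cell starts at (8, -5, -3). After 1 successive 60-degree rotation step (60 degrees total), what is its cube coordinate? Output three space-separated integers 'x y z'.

Answer: 3 -8 5

Derivation:
Start: (8, -5, -3)
Step 1: (8, -5, -3) -> (-(-3), -(8), -(-5)) = (3, -8, 5)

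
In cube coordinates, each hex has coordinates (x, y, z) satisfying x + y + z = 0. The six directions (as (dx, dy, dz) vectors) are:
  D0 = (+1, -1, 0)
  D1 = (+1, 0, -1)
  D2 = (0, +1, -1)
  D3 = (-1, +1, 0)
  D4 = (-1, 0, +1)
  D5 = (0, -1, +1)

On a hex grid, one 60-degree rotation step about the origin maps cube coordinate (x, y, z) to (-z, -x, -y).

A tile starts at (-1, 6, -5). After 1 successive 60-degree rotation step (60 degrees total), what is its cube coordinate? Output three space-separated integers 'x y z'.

Start: (-1, 6, -5)
Step 1: (-1, 6, -5) -> (-(-5), -(-1), -(6)) = (5, 1, -6)

Answer: 5 1 -6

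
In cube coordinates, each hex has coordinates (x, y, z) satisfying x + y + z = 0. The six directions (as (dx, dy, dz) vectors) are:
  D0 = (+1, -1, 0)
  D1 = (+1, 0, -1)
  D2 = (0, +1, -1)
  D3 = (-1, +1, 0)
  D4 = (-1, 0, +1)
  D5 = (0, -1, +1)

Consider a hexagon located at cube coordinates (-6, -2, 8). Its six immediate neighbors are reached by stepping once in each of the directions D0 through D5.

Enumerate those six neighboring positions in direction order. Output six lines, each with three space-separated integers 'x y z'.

Center: (-6, -2, 8). Add each direction:
  D0: (-6, -2, 8) + (1, -1, 0) = (-5, -3, 8)
  D1: (-6, -2, 8) + (1, 0, -1) = (-5, -2, 7)
  D2: (-6, -2, 8) + (0, 1, -1) = (-6, -1, 7)
  D3: (-6, -2, 8) + (-1, 1, 0) = (-7, -1, 8)
  D4: (-6, -2, 8) + (-1, 0, 1) = (-7, -2, 9)
  D5: (-6, -2, 8) + (0, -1, 1) = (-6, -3, 9)

Answer: -5 -3 8
-5 -2 7
-6 -1 7
-7 -1 8
-7 -2 9
-6 -3 9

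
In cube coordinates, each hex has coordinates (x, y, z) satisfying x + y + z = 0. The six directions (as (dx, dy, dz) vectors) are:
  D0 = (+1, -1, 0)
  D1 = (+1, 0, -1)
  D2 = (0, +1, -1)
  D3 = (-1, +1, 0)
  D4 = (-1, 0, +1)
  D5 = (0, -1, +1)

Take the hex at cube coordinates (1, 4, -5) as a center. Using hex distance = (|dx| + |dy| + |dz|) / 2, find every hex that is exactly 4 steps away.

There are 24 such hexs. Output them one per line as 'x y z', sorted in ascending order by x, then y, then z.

Answer: -3 4 -1
-3 5 -2
-3 6 -3
-3 7 -4
-3 8 -5
-2 3 -1
-2 8 -6
-1 2 -1
-1 8 -7
0 1 -1
0 8 -8
1 0 -1
1 8 -9
2 0 -2
2 7 -9
3 0 -3
3 6 -9
4 0 -4
4 5 -9
5 0 -5
5 1 -6
5 2 -7
5 3 -8
5 4 -9

Derivation:
Walk ring at distance 4 from (1, 4, -5):
Start at center + D4*4 = (-3, 4, -1)
  hex 0: (-3, 4, -1)
  hex 1: (-2, 3, -1)
  hex 2: (-1, 2, -1)
  hex 3: (0, 1, -1)
  hex 4: (1, 0, -1)
  hex 5: (2, 0, -2)
  hex 6: (3, 0, -3)
  hex 7: (4, 0, -4)
  hex 8: (5, 0, -5)
  hex 9: (5, 1, -6)
  hex 10: (5, 2, -7)
  hex 11: (5, 3, -8)
  hex 12: (5, 4, -9)
  hex 13: (4, 5, -9)
  hex 14: (3, 6, -9)
  hex 15: (2, 7, -9)
  hex 16: (1, 8, -9)
  hex 17: (0, 8, -8)
  hex 18: (-1, 8, -7)
  hex 19: (-2, 8, -6)
  hex 20: (-3, 8, -5)
  hex 21: (-3, 7, -4)
  hex 22: (-3, 6, -3)
  hex 23: (-3, 5, -2)
Sorted: 24 hexes.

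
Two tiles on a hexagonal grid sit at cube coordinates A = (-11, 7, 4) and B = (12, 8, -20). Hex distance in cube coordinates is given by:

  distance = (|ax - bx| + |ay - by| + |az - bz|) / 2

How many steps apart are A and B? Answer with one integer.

Answer: 24

Derivation:
|ax - bx| = |-11 - 12| = 23
|ay - by| = |7 - 8| = 1
|az - bz| = |4 - (-20)| = 24
distance = (23 + 1 + 24) / 2 = 48 / 2 = 24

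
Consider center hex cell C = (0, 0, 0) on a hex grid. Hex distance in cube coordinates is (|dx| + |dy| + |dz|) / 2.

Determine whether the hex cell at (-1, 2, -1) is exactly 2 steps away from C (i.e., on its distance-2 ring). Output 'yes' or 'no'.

|px - cx| = |-1 - 0| = 1
|py - cy| = |2 - 0| = 2
|pz - cz| = |-1 - 0| = 1
distance = (1+2+1)/2 = 4/2 = 2
radius = 2; distance == radius -> yes

Answer: yes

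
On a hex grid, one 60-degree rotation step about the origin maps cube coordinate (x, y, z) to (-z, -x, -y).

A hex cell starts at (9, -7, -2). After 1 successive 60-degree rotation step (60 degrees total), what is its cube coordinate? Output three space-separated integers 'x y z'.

Start: (9, -7, -2)
Step 1: (9, -7, -2) -> (-(-2), -(9), -(-7)) = (2, -9, 7)

Answer: 2 -9 7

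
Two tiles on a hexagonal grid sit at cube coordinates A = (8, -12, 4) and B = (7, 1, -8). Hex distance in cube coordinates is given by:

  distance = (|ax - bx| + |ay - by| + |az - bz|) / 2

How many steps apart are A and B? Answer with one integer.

Answer: 13

Derivation:
|ax - bx| = |8 - 7| = 1
|ay - by| = |-12 - 1| = 13
|az - bz| = |4 - (-8)| = 12
distance = (1 + 13 + 12) / 2 = 26 / 2 = 13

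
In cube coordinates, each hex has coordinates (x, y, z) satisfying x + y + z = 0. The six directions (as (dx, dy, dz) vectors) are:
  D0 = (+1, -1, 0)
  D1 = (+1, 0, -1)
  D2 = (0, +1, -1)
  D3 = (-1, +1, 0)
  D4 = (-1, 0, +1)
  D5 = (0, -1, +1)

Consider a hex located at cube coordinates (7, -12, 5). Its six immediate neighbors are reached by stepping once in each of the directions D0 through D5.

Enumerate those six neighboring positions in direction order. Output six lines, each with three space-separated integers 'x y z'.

Answer: 8 -13 5
8 -12 4
7 -11 4
6 -11 5
6 -12 6
7 -13 6

Derivation:
Center: (7, -12, 5). Add each direction:
  D0: (7, -12, 5) + (1, -1, 0) = (8, -13, 5)
  D1: (7, -12, 5) + (1, 0, -1) = (8, -12, 4)
  D2: (7, -12, 5) + (0, 1, -1) = (7, -11, 4)
  D3: (7, -12, 5) + (-1, 1, 0) = (6, -11, 5)
  D4: (7, -12, 5) + (-1, 0, 1) = (6, -12, 6)
  D5: (7, -12, 5) + (0, -1, 1) = (7, -13, 6)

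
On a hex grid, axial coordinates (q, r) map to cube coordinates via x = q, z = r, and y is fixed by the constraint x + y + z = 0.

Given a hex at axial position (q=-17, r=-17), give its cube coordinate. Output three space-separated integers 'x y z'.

Answer: -17 34 -17

Derivation:
x = q = -17
z = r = -17
y = -x - z = -(-17) - (-17) = 34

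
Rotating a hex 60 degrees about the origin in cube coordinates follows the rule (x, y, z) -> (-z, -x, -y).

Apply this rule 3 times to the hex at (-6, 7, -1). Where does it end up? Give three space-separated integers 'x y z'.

Start: (-6, 7, -1)
Step 1: (-6, 7, -1) -> (-(-1), -(-6), -(7)) = (1, 6, -7)
Step 2: (1, 6, -7) -> (-(-7), -(1), -(6)) = (7, -1, -6)
Step 3: (7, -1, -6) -> (-(-6), -(7), -(-1)) = (6, -7, 1)

Answer: 6 -7 1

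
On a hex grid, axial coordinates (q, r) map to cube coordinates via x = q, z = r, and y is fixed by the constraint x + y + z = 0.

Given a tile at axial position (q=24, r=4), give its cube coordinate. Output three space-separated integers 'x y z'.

Answer: 24 -28 4

Derivation:
x = q = 24
z = r = 4
y = -x - z = -(24) - (4) = -28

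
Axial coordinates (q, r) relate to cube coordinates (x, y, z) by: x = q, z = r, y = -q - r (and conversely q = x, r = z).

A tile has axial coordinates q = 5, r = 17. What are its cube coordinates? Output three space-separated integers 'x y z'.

Answer: 5 -22 17

Derivation:
x = q = 5
z = r = 17
y = -x - z = -(5) - (17) = -22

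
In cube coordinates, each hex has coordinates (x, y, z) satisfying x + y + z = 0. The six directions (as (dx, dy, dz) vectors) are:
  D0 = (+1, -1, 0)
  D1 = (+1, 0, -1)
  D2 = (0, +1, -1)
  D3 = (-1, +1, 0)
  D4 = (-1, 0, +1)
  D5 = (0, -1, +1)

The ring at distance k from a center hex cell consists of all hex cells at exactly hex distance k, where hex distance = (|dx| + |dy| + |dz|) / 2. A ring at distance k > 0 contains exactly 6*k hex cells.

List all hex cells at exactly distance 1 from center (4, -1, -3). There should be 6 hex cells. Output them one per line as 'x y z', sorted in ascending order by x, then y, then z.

Walk ring at distance 1 from (4, -1, -3):
Start at center + D4*1 = (3, -1, -2)
  hex 0: (3, -1, -2)
  hex 1: (4, -2, -2)
  hex 2: (5, -2, -3)
  hex 3: (5, -1, -4)
  hex 4: (4, 0, -4)
  hex 5: (3, 0, -3)
Sorted: 6 hexes.

Answer: 3 -1 -2
3 0 -3
4 -2 -2
4 0 -4
5 -2 -3
5 -1 -4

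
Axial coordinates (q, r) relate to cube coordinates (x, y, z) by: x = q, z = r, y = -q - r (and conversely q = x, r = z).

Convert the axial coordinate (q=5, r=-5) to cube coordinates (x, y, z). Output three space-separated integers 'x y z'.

x = q = 5
z = r = -5
y = -x - z = -(5) - (-5) = 0

Answer: 5 0 -5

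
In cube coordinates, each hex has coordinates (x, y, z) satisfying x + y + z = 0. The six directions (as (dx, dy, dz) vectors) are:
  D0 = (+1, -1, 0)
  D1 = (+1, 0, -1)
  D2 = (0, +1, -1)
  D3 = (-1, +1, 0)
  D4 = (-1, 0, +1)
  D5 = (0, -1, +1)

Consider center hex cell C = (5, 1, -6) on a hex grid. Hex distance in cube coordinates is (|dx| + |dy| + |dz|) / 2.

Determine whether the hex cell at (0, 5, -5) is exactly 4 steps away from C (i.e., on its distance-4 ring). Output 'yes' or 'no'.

Answer: no

Derivation:
|px - cx| = |0 - 5| = 5
|py - cy| = |5 - 1| = 4
|pz - cz| = |-5 - (-6)| = 1
distance = (5+4+1)/2 = 10/2 = 5
radius = 4; distance != radius -> no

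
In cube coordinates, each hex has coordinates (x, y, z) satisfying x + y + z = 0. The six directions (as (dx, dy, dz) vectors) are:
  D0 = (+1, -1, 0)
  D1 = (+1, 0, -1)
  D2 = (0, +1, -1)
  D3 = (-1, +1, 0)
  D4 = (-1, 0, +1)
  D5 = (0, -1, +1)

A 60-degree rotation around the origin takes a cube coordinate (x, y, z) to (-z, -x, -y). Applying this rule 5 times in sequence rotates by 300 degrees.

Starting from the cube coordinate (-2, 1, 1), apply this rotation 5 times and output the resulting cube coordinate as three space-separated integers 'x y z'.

Answer: -1 -1 2

Derivation:
Start: (-2, 1, 1)
Step 1: (-2, 1, 1) -> (-(1), -(-2), -(1)) = (-1, 2, -1)
Step 2: (-1, 2, -1) -> (-(-1), -(-1), -(2)) = (1, 1, -2)
Step 3: (1, 1, -2) -> (-(-2), -(1), -(1)) = (2, -1, -1)
Step 4: (2, -1, -1) -> (-(-1), -(2), -(-1)) = (1, -2, 1)
Step 5: (1, -2, 1) -> (-(1), -(1), -(-2)) = (-1, -1, 2)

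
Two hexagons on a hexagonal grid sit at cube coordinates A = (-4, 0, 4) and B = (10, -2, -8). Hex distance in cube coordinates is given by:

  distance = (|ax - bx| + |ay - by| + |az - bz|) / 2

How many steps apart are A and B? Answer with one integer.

|ax - bx| = |-4 - 10| = 14
|ay - by| = |0 - (-2)| = 2
|az - bz| = |4 - (-8)| = 12
distance = (14 + 2 + 12) / 2 = 28 / 2 = 14

Answer: 14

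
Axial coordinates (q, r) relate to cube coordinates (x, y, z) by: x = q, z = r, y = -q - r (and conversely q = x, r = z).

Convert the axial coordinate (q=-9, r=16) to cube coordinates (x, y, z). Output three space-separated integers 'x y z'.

x = q = -9
z = r = 16
y = -x - z = -(-9) - (16) = -7

Answer: -9 -7 16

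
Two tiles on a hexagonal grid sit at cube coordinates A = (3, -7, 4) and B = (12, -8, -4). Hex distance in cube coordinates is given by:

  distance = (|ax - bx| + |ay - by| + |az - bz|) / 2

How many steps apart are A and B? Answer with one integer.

|ax - bx| = |3 - 12| = 9
|ay - by| = |-7 - (-8)| = 1
|az - bz| = |4 - (-4)| = 8
distance = (9 + 1 + 8) / 2 = 18 / 2 = 9

Answer: 9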